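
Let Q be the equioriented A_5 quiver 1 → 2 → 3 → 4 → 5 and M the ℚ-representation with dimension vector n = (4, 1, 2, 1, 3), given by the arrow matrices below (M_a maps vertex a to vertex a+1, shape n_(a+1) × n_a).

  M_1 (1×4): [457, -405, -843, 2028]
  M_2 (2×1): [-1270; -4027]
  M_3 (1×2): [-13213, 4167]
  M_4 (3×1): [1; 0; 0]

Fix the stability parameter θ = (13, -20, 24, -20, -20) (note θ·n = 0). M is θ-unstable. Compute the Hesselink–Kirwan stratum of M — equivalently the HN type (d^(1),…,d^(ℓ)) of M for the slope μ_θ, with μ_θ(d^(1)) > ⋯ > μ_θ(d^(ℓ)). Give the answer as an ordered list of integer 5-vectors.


Barcode: M ≅ I[1,1]^3, I[1,5], I[3,3], I[5,5]^2. HN layers by μ_θ (4 steps, strictly decreasing):
  μ^(1)=24; μ^(2)=13; μ^(3)=-23/5; μ^(4)=-20

((0, 0, 1, 0, 0); (3, 0, 0, 0, 0); (1, 1, 1, 1, 1); (0, 0, 0, 0, 2))


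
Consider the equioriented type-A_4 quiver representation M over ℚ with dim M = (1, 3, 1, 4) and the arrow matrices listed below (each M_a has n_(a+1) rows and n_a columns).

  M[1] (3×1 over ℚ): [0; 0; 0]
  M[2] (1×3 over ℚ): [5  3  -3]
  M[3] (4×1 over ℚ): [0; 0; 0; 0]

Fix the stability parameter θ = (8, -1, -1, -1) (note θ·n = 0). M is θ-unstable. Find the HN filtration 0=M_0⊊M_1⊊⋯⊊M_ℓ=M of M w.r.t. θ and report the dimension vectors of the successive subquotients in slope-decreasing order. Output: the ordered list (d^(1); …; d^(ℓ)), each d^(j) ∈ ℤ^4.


Interval decomposition of M: I[1,1], I[2,2]^2, I[2,3], I[4,4]^4.
HN type (ℓ=2): μ^(1)=8; μ^(2)=-1

((1, 0, 0, 0); (0, 3, 1, 4))


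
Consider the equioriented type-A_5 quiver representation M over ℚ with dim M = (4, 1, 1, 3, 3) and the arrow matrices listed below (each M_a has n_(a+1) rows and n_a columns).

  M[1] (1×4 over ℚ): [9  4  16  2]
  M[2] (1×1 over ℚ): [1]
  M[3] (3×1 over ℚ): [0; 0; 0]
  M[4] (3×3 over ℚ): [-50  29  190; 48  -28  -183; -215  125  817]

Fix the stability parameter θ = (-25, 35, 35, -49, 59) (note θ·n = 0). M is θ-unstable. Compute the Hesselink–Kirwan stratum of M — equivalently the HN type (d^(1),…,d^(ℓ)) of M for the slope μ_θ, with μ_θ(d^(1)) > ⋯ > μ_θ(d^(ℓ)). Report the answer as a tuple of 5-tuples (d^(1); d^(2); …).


Interval decomposition of M: I[1,1]^3, I[1,3], I[4,5]^3.
HN type (ℓ=4): μ^(1)=59; μ^(2)=35; μ^(3)=-25; μ^(4)=-49

((0, 0, 0, 0, 3); (0, 1, 1, 0, 0); (4, 0, 0, 0, 0); (0, 0, 0, 3, 0))


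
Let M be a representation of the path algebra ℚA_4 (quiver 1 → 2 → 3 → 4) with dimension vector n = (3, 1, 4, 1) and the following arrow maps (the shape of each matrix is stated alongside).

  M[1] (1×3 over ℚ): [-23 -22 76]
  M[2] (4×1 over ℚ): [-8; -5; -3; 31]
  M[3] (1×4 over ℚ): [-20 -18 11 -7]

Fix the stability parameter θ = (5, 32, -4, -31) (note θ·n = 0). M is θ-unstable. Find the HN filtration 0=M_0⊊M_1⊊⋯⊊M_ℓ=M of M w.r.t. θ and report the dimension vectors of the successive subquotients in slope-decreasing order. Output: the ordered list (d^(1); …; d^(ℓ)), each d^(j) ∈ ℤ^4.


Interval decomposition of M: I[1,1]^2, I[1,3], I[3,3]^2, I[3,4].
HN type (ℓ=4): μ^(1)=14; μ^(2)=5; μ^(3)=-4; μ^(4)=-35/2

((0, 1, 1, 0); (3, 0, 0, 0); (0, 0, 2, 0); (0, 0, 1, 1))


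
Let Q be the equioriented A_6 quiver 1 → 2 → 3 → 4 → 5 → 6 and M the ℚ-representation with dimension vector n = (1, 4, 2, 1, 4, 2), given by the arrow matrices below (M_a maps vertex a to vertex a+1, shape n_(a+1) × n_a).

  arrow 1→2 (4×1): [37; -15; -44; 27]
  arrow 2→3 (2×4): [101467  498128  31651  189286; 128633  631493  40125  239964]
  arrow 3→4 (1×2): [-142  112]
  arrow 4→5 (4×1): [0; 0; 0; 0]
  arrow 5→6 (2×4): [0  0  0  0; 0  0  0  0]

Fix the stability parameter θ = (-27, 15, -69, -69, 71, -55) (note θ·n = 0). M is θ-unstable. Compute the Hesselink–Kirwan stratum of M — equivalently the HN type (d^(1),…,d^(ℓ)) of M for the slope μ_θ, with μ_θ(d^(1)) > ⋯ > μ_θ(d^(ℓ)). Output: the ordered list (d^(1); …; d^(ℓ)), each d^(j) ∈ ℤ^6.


Interval decomposition of M: I[1,4], I[2,2]^2, I[2,3], I[5,5]^4, I[6,6]^2.
HN type (ℓ=5): μ^(1)=71; μ^(2)=15; μ^(3)=-27; μ^(4)=-75/2; μ^(5)=-55

((0, 0, 0, 0, 4, 0); (0, 2, 0, 0, 0, 0); (0, 1, 1, 0, 0, 0); (1, 1, 1, 1, 0, 0); (0, 0, 0, 0, 0, 2))


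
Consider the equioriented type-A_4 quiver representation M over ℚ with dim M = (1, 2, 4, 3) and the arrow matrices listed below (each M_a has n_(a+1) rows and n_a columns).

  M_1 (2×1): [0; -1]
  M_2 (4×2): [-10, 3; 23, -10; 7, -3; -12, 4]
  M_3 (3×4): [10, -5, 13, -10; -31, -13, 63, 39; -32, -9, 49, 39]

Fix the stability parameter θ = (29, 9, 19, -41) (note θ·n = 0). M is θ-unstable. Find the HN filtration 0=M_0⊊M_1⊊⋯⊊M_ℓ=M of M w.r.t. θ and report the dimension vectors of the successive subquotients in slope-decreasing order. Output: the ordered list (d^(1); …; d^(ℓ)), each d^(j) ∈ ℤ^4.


Interval decomposition of M: I[1,4], I[2,3], I[3,4]^2.
HN type (ℓ=4): μ^(1)=19; μ^(2)=9; μ^(3)=4; μ^(4)=-11

((0, 0, 1, 0); (0, 1, 0, 0); (1, 1, 1, 1); (0, 0, 2, 2))


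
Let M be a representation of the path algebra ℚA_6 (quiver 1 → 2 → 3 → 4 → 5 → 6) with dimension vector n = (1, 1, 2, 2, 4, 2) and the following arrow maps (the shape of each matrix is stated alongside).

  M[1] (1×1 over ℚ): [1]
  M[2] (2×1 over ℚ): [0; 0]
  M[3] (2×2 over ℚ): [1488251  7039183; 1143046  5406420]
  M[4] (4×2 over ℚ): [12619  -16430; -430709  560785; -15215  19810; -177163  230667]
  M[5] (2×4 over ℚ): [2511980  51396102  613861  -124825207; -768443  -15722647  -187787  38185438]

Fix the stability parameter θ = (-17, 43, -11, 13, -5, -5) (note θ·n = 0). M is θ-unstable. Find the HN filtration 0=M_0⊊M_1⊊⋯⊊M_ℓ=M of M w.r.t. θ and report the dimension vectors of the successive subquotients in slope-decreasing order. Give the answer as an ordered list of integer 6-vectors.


Barcode: M ≅ I[1,2], I[3,6]^2, I[5,5]^2. HN layers by μ_θ (5 steps, strictly decreasing):
  μ^(1)=43; μ^(2)=1; μ^(3)=-5; μ^(4)=-11; μ^(5)=-17

((0, 1, 0, 0, 0, 0); (0, 0, 0, 2, 2, 2); (0, 0, 0, 0, 2, 0); (0, 0, 2, 0, 0, 0); (1, 0, 0, 0, 0, 0))


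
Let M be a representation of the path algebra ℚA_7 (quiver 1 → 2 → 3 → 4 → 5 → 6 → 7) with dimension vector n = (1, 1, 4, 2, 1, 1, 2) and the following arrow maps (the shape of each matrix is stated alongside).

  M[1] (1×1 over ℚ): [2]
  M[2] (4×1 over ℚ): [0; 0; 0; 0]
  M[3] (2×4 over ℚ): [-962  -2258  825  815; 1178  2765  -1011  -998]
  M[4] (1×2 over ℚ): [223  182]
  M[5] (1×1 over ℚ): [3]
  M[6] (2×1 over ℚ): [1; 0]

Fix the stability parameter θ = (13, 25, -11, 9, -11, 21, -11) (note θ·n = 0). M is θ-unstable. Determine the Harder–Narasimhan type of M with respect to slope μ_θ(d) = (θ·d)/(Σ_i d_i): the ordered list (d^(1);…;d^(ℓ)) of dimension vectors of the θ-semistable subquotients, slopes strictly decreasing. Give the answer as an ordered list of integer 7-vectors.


Via rank(M_{q-1}∘⋯∘M_p): M ≅ I[1,2], I[3,3]^2, I[3,4], I[3,7], I[7,7].
μ_θ-semistable layers: μ^(1)=25; μ^(2)=13; μ^(3)=9; μ^(4)=5; μ^(5)=-1; μ^(6)=-11

((0, 1, 0, 0, 0, 0, 0); (1, 0, 0, 0, 0, 0, 0); (0, 0, 0, 1, 0, 0, 0); (0, 0, 0, 0, 0, 1, 1); (0, 0, 0, 1, 1, 0, 0); (0, 0, 4, 0, 0, 0, 1))


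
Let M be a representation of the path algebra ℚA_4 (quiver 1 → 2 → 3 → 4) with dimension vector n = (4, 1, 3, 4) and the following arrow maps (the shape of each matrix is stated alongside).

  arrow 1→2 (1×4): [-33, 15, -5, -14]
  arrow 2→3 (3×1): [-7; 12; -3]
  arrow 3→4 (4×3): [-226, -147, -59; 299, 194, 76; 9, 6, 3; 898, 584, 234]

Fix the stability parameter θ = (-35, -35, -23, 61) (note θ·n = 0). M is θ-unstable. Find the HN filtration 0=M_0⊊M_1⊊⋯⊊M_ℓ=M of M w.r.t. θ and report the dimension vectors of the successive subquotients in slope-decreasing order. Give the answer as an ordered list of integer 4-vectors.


Interval decomposition of M: I[1,1]^3, I[1,4], I[3,4]^2, I[4,4].
HN type (ℓ=3): μ^(1)=61; μ^(2)=-23; μ^(3)=-35

((0, 0, 0, 4); (0, 0, 3, 0); (4, 1, 0, 0))


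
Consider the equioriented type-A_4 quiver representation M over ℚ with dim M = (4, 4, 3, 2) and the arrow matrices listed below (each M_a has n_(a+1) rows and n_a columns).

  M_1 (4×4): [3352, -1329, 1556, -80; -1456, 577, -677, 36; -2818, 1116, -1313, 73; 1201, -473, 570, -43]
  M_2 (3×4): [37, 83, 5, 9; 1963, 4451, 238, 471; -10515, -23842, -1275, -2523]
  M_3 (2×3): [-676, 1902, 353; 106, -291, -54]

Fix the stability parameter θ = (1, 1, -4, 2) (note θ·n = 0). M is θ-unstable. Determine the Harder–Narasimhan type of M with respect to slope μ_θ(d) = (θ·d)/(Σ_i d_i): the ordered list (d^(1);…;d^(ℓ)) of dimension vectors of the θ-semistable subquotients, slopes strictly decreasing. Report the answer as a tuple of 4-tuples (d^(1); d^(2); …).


Barcode: M ≅ I[1,2], I[1,3], I[1,4]^2. HN layers by μ_θ (3 steps, strictly decreasing):
  μ^(1)=2; μ^(2)=1; μ^(3)=-2/3

((0, 0, 0, 2); (1, 1, 0, 0); (3, 3, 3, 0))


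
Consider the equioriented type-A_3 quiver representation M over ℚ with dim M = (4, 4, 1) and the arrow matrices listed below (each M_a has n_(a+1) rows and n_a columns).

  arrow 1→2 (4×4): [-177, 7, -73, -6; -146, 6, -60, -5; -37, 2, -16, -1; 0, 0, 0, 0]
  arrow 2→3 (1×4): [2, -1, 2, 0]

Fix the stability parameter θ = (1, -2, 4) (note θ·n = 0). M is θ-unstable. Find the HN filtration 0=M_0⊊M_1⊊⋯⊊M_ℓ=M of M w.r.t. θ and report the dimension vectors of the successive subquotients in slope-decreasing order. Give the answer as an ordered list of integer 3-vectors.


Via rank(M_{q-1}∘⋯∘M_p): M ≅ I[1,1], I[1,2]^2, I[1,3], I[2,2].
μ_θ-semistable layers: μ^(1)=4; μ^(2)=1; μ^(3)=-1/2; μ^(4)=-2

((0, 0, 1); (1, 0, 0); (3, 3, 0); (0, 1, 0))


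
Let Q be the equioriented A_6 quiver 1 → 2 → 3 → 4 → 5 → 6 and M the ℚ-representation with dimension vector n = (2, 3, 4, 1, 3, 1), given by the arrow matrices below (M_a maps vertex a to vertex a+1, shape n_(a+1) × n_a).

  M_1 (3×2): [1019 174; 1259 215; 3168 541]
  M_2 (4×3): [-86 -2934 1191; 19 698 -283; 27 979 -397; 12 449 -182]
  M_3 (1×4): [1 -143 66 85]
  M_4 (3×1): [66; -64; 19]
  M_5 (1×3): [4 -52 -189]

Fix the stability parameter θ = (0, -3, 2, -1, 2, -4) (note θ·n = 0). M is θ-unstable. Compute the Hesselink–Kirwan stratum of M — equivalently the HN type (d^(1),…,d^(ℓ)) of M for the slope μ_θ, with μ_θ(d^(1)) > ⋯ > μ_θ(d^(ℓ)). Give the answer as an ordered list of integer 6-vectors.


Interval decomposition of M: I[1,3], I[1,6], I[2,3], I[3,3], I[5,5]^2.
HN type (ℓ=4): μ^(1)=2; μ^(2)=-1/4; μ^(3)=-3/2; μ^(4)=-3

((0, 0, 3, 0, 2, 0); (0, 0, 1, 1, 1, 1); (2, 2, 0, 0, 0, 0); (0, 1, 0, 0, 0, 0))


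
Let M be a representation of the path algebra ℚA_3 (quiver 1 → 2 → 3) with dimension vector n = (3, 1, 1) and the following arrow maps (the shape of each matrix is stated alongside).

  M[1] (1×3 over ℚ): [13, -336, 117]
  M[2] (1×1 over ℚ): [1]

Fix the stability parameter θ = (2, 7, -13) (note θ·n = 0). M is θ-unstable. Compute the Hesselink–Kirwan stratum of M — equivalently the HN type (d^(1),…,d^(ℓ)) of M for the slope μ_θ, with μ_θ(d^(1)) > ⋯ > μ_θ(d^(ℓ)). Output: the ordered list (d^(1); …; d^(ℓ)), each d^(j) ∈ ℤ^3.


Via rank(M_{q-1}∘⋯∘M_p): M ≅ I[1,1]^2, I[1,3].
μ_θ-semistable layers: μ^(1)=2; μ^(2)=-4/3

((2, 0, 0); (1, 1, 1))


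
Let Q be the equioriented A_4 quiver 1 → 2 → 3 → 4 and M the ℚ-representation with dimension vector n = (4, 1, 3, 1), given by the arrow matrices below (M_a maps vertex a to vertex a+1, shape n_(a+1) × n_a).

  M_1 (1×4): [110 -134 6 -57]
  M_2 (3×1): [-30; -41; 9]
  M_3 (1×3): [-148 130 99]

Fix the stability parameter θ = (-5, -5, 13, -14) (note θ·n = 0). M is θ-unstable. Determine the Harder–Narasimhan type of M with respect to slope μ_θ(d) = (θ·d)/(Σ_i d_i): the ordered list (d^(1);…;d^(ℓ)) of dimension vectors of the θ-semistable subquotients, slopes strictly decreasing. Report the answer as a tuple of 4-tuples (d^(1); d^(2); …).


Via rank(M_{q-1}∘⋯∘M_p): M ≅ I[1,1]^3, I[1,4], I[3,3]^2.
μ_θ-semistable layers: μ^(1)=13; μ^(2)=-1/2; μ^(3)=-5

((0, 0, 2, 0); (0, 0, 1, 1); (4, 1, 0, 0))


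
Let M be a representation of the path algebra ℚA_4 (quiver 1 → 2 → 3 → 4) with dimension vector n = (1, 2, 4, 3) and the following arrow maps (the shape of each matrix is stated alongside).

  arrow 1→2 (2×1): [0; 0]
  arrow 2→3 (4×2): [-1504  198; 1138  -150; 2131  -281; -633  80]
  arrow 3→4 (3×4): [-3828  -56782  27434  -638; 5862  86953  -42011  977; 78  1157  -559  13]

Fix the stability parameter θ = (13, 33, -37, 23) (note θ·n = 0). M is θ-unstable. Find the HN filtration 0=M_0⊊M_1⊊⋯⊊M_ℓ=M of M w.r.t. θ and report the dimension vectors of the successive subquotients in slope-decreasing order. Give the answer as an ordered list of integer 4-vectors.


Barcode: M ≅ I[1,1], I[2,3], I[2,4], I[3,3]^2, I[4,4]^2. HN layers by μ_θ (4 steps, strictly decreasing):
  μ^(1)=23; μ^(2)=13; μ^(3)=-2; μ^(4)=-37

((0, 0, 0, 3); (1, 0, 0, 0); (0, 2, 2, 0); (0, 0, 2, 0))


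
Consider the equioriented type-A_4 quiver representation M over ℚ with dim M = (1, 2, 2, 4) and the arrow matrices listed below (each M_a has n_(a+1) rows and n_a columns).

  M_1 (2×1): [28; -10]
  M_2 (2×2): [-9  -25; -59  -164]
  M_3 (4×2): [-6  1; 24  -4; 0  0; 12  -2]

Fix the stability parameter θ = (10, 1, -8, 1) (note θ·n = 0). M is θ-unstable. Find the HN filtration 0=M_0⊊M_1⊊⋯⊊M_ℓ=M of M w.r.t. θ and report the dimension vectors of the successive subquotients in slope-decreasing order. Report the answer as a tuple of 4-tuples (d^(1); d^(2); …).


Interval decomposition of M: I[1,3], I[2,4], I[4,4]^3.
HN type (ℓ=2): μ^(1)=1; μ^(2)=-7/2

((1, 1, 1, 4); (0, 1, 1, 0))


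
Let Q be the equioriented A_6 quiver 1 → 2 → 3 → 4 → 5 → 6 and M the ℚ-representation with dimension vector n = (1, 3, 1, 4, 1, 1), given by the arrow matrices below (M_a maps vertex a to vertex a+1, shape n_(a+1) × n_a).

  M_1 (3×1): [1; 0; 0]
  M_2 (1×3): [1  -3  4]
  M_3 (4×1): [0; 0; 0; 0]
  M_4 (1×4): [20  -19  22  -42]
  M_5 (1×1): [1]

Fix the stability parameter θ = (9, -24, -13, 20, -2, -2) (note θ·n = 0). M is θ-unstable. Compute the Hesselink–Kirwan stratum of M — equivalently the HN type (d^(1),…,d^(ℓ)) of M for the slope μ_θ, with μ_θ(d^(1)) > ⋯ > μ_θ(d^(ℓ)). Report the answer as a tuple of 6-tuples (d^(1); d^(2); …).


Interval decomposition of M: I[1,3], I[2,2]^2, I[4,4]^3, I[4,6].
HN type (ℓ=4): μ^(1)=20; μ^(2)=16/3; μ^(3)=-28/3; μ^(4)=-24

((0, 0, 0, 3, 0, 0); (0, 0, 0, 1, 1, 1); (1, 1, 1, 0, 0, 0); (0, 2, 0, 0, 0, 0))


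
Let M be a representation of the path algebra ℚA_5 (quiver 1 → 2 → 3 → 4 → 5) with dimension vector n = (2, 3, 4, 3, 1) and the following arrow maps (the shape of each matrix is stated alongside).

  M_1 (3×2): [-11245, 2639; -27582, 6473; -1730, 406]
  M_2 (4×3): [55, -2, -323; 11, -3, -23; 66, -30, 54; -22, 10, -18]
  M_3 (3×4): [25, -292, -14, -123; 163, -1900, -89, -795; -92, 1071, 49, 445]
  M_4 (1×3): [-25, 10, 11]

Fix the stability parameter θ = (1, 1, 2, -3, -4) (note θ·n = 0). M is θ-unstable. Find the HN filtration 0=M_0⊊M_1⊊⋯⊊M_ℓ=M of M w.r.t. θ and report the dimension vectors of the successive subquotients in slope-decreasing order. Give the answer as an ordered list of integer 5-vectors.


Barcode: M ≅ I[1,4], I[1,5], I[2,2], I[3,3], I[3,4]. HN layers by μ_θ (5 steps, strictly decreasing):
  μ^(1)=2; μ^(2)=1; μ^(3)=1/4; μ^(4)=-1/2; μ^(5)=-3/5

((0, 0, 1, 0, 0); (0, 1, 0, 0, 0); (1, 1, 1, 1, 0); (0, 0, 1, 1, 0); (1, 1, 1, 1, 1))


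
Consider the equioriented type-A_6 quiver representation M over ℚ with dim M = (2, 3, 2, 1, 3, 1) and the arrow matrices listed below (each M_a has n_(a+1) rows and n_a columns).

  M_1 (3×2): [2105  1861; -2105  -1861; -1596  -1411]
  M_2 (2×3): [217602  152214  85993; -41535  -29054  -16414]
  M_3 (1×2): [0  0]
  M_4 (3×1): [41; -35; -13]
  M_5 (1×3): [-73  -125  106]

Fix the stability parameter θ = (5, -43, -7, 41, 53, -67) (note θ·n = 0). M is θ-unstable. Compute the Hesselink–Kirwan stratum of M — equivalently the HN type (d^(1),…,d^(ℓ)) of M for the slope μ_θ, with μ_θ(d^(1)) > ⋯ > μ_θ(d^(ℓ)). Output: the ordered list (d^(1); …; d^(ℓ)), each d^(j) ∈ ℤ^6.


Interval decomposition of M: I[1,3]^2, I[2,2], I[4,6], I[5,5]^2.
HN type (ℓ=5): μ^(1)=53; μ^(2)=9; μ^(3)=-7; μ^(4)=-19; μ^(5)=-43

((0, 0, 0, 0, 2, 0); (0, 0, 0, 1, 1, 1); (0, 0, 2, 0, 0, 0); (2, 2, 0, 0, 0, 0); (0, 1, 0, 0, 0, 0))


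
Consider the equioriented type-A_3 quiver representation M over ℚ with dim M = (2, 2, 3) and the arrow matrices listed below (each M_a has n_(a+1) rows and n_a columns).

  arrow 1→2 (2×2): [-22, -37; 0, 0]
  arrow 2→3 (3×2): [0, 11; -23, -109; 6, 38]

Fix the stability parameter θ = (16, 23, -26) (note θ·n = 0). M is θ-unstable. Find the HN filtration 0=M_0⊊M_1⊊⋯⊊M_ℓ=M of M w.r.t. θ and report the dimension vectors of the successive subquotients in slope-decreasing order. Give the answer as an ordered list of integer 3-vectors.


Via rank(M_{q-1}∘⋯∘M_p): M ≅ I[1,1], I[1,3], I[2,3], I[3,3].
μ_θ-semistable layers: μ^(1)=16; μ^(2)=13/3; μ^(3)=-3/2; μ^(4)=-26

((1, 0, 0); (1, 1, 1); (0, 1, 1); (0, 0, 1))


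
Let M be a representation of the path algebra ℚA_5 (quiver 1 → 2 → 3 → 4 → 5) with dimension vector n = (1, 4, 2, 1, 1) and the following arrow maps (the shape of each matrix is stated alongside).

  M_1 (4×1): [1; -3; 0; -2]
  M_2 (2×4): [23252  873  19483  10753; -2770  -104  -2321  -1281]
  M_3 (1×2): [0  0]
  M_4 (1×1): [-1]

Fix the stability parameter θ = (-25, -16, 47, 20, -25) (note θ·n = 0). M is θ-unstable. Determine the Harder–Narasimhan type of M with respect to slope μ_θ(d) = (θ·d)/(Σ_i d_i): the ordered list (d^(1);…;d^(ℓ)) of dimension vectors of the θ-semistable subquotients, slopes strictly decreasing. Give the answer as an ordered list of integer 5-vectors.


Via rank(M_{q-1}∘⋯∘M_p): M ≅ I[1,3], I[2,2]^2, I[2,3], I[4,5].
μ_θ-semistable layers: μ^(1)=47; μ^(2)=-5/2; μ^(3)=-16; μ^(4)=-25

((0, 0, 2, 0, 0); (0, 0, 0, 1, 1); (0, 4, 0, 0, 0); (1, 0, 0, 0, 0))


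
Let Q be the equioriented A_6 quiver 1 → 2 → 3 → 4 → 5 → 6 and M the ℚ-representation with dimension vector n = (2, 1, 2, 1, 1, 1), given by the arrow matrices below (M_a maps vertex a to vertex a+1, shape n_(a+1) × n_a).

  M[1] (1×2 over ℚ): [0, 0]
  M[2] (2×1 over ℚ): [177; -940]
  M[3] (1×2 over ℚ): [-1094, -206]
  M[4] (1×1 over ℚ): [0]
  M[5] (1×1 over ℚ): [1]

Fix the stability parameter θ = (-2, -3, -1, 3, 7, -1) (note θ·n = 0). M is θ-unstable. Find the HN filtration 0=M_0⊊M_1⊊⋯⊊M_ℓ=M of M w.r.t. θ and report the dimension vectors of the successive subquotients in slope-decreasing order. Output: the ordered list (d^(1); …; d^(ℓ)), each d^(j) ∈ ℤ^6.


Barcode: M ≅ I[1,1]^2, I[2,4], I[3,3], I[5,6]. HN layers by μ_θ (4 steps, strictly decreasing):
  μ^(1)=3; μ^(2)=-1; μ^(3)=-2; μ^(4)=-3

((0, 0, 0, 1, 1, 1); (0, 0, 2, 0, 0, 0); (2, 0, 0, 0, 0, 0); (0, 1, 0, 0, 0, 0))


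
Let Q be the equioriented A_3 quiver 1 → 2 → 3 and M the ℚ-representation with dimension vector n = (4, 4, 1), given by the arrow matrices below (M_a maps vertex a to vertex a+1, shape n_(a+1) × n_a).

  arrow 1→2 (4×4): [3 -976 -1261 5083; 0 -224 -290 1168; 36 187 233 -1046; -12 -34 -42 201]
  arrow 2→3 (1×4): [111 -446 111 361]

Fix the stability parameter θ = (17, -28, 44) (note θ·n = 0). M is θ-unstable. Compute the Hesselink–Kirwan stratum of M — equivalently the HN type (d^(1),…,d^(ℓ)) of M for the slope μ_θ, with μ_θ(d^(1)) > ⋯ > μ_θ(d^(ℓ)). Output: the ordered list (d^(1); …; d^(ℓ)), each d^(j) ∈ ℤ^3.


Interval decomposition of M: I[1,2]^3, I[1,3].
HN type (ℓ=2): μ^(1)=44; μ^(2)=-11/2

((0, 0, 1); (4, 4, 0))


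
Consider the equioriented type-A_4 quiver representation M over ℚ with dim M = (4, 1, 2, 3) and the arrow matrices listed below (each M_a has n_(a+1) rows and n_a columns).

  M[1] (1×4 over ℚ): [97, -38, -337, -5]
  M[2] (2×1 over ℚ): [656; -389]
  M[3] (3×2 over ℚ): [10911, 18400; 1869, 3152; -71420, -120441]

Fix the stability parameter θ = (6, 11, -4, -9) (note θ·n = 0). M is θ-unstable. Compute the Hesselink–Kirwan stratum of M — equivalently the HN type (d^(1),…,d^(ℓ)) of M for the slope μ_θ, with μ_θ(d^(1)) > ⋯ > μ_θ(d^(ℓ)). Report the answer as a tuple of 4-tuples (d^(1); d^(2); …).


Barcode: M ≅ I[1,1]^3, I[1,4], I[3,4], I[4,4]. HN layers by μ_θ (4 steps, strictly decreasing):
  μ^(1)=6; μ^(2)=1; μ^(3)=-13/2; μ^(4)=-9

((3, 0, 0, 0); (1, 1, 1, 1); (0, 0, 1, 1); (0, 0, 0, 1))


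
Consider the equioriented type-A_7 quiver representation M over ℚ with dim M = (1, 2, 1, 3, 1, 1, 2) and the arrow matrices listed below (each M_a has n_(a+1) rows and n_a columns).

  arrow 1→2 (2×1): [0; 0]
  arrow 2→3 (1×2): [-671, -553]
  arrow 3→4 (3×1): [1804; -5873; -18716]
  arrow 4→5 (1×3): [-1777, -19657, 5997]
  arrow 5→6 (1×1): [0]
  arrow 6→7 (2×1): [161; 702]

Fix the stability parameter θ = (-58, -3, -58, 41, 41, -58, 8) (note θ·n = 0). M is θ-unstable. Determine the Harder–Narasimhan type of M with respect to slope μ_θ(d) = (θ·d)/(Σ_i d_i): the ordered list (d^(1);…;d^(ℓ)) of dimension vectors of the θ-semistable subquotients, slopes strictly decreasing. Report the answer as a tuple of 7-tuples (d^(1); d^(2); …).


Interval decomposition of M: I[1,1], I[2,2], I[2,5], I[4,4]^2, I[6,7], I[7,7].
HN type (ℓ=5): μ^(1)=41; μ^(2)=8; μ^(3)=-3; μ^(4)=-61/2; μ^(5)=-58

((0, 0, 0, 3, 1, 0, 0); (0, 0, 0, 0, 0, 0, 2); (0, 1, 0, 0, 0, 0, 0); (0, 1, 1, 0, 0, 0, 0); (1, 0, 0, 0, 0, 1, 0))


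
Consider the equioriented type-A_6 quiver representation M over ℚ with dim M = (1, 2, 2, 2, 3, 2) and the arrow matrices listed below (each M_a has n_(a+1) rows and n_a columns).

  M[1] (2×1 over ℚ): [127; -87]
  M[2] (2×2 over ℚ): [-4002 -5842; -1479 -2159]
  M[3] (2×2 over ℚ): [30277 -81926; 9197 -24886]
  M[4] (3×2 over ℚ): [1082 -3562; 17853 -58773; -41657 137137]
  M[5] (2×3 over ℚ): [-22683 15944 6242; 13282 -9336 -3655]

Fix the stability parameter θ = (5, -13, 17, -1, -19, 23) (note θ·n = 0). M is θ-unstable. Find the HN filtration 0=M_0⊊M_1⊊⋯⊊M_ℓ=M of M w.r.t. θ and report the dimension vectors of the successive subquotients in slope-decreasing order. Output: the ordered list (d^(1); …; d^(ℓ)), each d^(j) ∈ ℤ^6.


Via rank(M_{q-1}∘⋯∘M_p): M ≅ I[1,2], I[2,3], I[3,4], I[4,6], I[5,5], I[5,6].
μ_θ-semistable layers: μ^(1)=23; μ^(2)=17; μ^(3)=8; μ^(4)=-4; μ^(5)=-10; μ^(6)=-13; μ^(7)=-19

((0, 0, 0, 0, 0, 2); (0, 0, 1, 0, 0, 0); (0, 0, 1, 1, 0, 0); (1, 1, 0, 0, 0, 0); (0, 0, 0, 1, 1, 0); (0, 1, 0, 0, 0, 0); (0, 0, 0, 0, 2, 0))


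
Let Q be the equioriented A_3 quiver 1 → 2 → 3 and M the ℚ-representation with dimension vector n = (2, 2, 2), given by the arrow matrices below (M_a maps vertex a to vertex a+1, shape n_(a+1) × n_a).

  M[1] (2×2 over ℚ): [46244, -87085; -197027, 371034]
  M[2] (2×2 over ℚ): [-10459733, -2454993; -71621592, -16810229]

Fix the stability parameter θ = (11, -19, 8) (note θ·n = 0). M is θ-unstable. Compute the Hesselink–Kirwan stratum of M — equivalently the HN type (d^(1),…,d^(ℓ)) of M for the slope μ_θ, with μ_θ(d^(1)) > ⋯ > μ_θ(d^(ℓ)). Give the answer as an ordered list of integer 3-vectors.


Interval decomposition of M: I[1,3]^2.
HN type (ℓ=2): μ^(1)=8; μ^(2)=-4

((0, 0, 2); (2, 2, 0))


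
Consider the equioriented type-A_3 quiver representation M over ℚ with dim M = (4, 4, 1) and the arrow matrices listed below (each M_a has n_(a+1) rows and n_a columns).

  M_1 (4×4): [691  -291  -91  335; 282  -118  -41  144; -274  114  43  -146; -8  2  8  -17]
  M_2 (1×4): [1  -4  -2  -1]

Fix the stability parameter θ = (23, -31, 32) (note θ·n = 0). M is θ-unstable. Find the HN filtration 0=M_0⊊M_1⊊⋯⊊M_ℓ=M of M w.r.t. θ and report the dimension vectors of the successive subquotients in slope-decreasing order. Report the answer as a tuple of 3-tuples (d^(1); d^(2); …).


Via rank(M_{q-1}∘⋯∘M_p): M ≅ I[1,1], I[1,2]^2, I[1,3], I[2,2].
μ_θ-semistable layers: μ^(1)=32; μ^(2)=23; μ^(3)=-4; μ^(4)=-31

((0, 0, 1); (1, 0, 0); (3, 3, 0); (0, 1, 0))


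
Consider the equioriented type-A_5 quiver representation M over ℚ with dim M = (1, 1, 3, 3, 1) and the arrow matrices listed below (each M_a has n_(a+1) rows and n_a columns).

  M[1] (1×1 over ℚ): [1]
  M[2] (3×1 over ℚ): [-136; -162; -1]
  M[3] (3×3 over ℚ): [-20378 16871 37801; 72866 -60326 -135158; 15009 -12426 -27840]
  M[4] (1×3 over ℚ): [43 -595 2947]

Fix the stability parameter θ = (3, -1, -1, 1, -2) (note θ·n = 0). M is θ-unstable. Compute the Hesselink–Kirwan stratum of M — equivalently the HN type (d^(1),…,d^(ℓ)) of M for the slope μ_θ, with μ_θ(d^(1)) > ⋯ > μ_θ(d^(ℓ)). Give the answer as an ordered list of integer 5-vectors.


Via rank(M_{q-1}∘⋯∘M_p): M ≅ I[1,5], I[3,3], I[3,4], I[4,4].
μ_θ-semistable layers: μ^(1)=1; μ^(2)=0; μ^(3)=-1

((0, 0, 0, 2, 0); (1, 1, 1, 1, 1); (0, 0, 2, 0, 0))


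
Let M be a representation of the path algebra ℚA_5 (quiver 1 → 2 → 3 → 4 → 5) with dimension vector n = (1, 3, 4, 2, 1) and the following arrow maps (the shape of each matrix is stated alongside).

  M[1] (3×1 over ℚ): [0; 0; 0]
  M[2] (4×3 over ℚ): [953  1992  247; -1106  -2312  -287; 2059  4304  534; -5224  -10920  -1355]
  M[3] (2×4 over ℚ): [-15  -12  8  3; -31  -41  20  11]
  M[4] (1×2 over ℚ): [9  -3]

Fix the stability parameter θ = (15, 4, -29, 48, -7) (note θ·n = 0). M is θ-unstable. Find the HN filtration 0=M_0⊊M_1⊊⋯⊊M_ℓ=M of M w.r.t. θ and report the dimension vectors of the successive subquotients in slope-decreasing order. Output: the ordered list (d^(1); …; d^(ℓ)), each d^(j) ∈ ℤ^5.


Interval decomposition of M: I[1,1], I[2,2], I[2,4], I[2,5], I[3,3]^2.
HN type (ℓ=6): μ^(1)=48; μ^(2)=41/2; μ^(3)=15; μ^(4)=4; μ^(5)=-25/2; μ^(6)=-29

((0, 0, 0, 1, 0); (0, 0, 0, 1, 1); (1, 0, 0, 0, 0); (0, 1, 0, 0, 0); (0, 2, 2, 0, 0); (0, 0, 2, 0, 0))


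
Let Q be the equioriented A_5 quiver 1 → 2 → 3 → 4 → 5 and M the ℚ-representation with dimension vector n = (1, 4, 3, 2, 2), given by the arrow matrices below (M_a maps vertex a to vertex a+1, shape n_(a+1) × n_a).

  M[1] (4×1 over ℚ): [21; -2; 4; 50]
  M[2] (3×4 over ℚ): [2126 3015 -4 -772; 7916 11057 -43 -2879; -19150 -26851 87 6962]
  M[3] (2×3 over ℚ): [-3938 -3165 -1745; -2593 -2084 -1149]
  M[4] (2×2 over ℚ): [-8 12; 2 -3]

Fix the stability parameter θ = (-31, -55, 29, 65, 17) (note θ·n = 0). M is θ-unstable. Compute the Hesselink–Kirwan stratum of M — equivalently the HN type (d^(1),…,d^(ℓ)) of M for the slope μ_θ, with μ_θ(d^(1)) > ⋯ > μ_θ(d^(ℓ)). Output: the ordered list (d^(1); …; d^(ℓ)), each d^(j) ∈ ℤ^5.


Via rank(M_{q-1}∘⋯∘M_p): M ≅ I[1,2], I[2,3], I[2,4], I[2,5], I[5,5].
μ_θ-semistable layers: μ^(1)=65; μ^(2)=41; μ^(3)=29; μ^(4)=17; μ^(5)=-43; μ^(6)=-55

((0, 0, 0, 1, 0); (0, 0, 0, 1, 1); (0, 0, 3, 0, 0); (0, 0, 0, 0, 1); (1, 1, 0, 0, 0); (0, 3, 0, 0, 0))


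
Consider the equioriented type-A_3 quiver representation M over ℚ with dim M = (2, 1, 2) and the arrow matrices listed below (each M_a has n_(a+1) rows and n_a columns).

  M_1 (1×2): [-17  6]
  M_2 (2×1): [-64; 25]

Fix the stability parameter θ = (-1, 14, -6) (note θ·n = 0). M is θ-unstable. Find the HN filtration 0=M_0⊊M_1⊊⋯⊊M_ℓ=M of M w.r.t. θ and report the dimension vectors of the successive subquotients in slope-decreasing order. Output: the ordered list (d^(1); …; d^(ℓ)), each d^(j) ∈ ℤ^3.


Via rank(M_{q-1}∘⋯∘M_p): M ≅ I[1,1], I[1,3], I[3,3].
μ_θ-semistable layers: μ^(1)=4; μ^(2)=-1; μ^(3)=-6

((0, 1, 1); (2, 0, 0); (0, 0, 1))


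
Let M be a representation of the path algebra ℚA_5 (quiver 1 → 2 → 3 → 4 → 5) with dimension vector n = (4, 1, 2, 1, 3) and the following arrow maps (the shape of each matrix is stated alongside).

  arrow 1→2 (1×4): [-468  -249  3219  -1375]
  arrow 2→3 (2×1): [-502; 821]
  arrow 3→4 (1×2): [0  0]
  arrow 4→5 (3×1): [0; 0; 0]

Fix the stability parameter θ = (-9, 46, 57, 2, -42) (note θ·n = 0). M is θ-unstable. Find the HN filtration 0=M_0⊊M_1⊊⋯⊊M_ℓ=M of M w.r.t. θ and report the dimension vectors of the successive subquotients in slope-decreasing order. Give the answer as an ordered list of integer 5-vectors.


Via rank(M_{q-1}∘⋯∘M_p): M ≅ I[1,1]^3, I[1,3], I[3,3], I[4,4], I[5,5]^3.
μ_θ-semistable layers: μ^(1)=57; μ^(2)=46; μ^(3)=2; μ^(4)=-9; μ^(5)=-42

((0, 0, 2, 0, 0); (0, 1, 0, 0, 0); (0, 0, 0, 1, 0); (4, 0, 0, 0, 0); (0, 0, 0, 0, 3))


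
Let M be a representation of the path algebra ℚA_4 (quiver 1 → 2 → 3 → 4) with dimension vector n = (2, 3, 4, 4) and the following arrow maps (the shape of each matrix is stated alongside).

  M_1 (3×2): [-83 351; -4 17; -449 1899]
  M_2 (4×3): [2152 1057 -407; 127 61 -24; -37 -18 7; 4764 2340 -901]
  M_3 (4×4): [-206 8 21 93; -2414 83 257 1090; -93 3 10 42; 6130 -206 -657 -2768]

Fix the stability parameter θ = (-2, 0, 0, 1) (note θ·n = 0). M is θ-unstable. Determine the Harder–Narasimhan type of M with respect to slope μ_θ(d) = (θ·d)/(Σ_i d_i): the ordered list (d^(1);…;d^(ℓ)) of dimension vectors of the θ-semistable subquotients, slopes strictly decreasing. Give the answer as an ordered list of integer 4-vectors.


Via rank(M_{q-1}∘⋯∘M_p): M ≅ I[1,4]^2, I[2,4], I[3,4].
μ_θ-semistable layers: μ^(1)=1; μ^(2)=0; μ^(3)=-2

((0, 0, 0, 4); (0, 3, 4, 0); (2, 0, 0, 0))


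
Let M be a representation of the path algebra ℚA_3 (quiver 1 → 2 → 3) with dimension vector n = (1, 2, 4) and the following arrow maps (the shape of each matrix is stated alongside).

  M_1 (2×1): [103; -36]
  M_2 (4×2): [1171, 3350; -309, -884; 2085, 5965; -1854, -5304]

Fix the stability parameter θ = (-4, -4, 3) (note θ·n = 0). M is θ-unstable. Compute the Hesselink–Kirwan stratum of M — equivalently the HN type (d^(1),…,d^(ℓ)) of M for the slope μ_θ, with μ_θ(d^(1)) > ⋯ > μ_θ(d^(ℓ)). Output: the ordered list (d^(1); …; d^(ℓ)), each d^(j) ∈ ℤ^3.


Barcode: M ≅ I[1,3], I[2,3], I[3,3]^2. HN layers by μ_θ (2 steps, strictly decreasing):
  μ^(1)=3; μ^(2)=-4

((0, 0, 4); (1, 2, 0))


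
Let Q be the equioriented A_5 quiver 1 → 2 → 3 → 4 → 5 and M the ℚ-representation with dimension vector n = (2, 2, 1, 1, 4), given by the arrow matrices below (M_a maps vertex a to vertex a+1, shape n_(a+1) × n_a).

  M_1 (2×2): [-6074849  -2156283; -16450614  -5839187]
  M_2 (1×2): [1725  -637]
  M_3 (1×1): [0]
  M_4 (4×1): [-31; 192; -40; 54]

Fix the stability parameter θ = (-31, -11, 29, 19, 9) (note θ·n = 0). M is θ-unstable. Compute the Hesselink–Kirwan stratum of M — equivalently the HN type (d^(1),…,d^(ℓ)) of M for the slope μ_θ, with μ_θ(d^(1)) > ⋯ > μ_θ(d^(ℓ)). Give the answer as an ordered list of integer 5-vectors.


Barcode: M ≅ I[1,2], I[1,3], I[4,5], I[5,5]^3. HN layers by μ_θ (5 steps, strictly decreasing):
  μ^(1)=29; μ^(2)=14; μ^(3)=9; μ^(4)=-11; μ^(5)=-31

((0, 0, 1, 0, 0); (0, 0, 0, 1, 1); (0, 0, 0, 0, 3); (0, 2, 0, 0, 0); (2, 0, 0, 0, 0))


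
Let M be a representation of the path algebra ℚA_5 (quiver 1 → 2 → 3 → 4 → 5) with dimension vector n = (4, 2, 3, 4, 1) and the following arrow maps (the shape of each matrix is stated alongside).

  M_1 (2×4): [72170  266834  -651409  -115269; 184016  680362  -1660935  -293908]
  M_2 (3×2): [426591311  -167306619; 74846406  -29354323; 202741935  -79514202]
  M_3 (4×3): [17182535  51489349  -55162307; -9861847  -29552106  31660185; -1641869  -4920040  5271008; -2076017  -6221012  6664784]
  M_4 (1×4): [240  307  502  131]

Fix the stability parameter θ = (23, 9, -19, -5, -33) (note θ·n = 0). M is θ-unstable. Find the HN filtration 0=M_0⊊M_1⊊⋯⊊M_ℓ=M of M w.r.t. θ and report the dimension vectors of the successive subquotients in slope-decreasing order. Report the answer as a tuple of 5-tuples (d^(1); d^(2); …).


Interval decomposition of M: I[1,1]^2, I[1,4], I[1,5], I[3,4], I[4,4].
HN type (ℓ=4): μ^(1)=23; μ^(2)=2; μ^(3)=-5; μ^(4)=-19

((2, 0, 0, 0, 0); (1, 1, 1, 1, 0); (1, 1, 1, 3, 1); (0, 0, 1, 0, 0))


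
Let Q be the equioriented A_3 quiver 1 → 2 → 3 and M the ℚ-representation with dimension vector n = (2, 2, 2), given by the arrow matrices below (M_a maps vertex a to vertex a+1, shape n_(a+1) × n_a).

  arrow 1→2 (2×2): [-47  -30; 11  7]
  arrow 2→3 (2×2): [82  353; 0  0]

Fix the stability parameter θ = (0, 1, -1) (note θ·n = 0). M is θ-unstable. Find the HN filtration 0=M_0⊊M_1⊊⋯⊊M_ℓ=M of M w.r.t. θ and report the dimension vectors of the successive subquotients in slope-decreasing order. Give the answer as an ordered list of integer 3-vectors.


Barcode: M ≅ I[1,2], I[1,3], I[3,3]. HN layers by μ_θ (3 steps, strictly decreasing):
  μ^(1)=1; μ^(2)=0; μ^(3)=-1

((0, 1, 0); (2, 1, 1); (0, 0, 1))


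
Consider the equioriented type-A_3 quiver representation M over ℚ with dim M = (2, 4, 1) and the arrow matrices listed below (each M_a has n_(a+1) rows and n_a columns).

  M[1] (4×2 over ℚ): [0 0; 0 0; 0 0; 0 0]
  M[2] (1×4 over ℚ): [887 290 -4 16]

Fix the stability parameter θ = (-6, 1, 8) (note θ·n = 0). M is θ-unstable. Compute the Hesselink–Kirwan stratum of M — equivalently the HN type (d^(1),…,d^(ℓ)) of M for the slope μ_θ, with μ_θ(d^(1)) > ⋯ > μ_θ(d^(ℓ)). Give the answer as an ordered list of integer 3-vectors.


Interval decomposition of M: I[1,1]^2, I[2,2]^3, I[2,3].
HN type (ℓ=3): μ^(1)=8; μ^(2)=1; μ^(3)=-6

((0, 0, 1); (0, 4, 0); (2, 0, 0))


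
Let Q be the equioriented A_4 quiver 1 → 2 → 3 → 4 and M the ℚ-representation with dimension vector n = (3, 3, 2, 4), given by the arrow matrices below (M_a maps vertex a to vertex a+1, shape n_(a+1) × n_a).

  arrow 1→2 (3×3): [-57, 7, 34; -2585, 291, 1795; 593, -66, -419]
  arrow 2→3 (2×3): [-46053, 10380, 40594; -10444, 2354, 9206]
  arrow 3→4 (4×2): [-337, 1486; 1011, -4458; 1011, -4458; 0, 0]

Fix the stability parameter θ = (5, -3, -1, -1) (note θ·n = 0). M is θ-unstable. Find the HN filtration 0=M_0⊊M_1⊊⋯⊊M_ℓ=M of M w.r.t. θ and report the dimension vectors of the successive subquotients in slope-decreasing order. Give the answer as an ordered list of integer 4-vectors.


Via rank(M_{q-1}∘⋯∘M_p): M ≅ I[1,2], I[1,3], I[1,4], I[4,4]^3.
μ_θ-semistable layers: μ^(1)=1; μ^(2)=1/3; μ^(3)=0; μ^(4)=-1

((1, 1, 0, 0); (1, 1, 1, 0); (1, 1, 1, 1); (0, 0, 0, 3))


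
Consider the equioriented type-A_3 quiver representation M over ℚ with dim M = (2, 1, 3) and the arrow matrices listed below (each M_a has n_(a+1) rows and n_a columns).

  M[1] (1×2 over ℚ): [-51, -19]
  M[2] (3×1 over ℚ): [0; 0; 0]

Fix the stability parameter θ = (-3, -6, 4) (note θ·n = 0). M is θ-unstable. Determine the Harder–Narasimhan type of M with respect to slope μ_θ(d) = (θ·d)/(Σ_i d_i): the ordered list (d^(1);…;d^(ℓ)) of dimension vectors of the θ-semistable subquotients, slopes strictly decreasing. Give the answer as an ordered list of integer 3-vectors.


Barcode: M ≅ I[1,1], I[1,2], I[3,3]^3. HN layers by μ_θ (3 steps, strictly decreasing):
  μ^(1)=4; μ^(2)=-3; μ^(3)=-9/2

((0, 0, 3); (1, 0, 0); (1, 1, 0))


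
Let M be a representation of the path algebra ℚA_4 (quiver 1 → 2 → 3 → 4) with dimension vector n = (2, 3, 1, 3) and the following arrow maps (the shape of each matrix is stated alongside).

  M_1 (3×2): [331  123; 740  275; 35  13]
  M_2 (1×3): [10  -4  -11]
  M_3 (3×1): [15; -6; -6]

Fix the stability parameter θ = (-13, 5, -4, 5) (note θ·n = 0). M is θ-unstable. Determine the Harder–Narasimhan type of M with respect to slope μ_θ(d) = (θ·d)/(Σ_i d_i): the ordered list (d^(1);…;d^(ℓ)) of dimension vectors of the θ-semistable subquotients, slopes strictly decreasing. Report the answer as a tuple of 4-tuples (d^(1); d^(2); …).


Barcode: M ≅ I[1,2], I[1,4], I[2,2], I[4,4]^2. HN layers by μ_θ (3 steps, strictly decreasing):
  μ^(1)=5; μ^(2)=1/2; μ^(3)=-13

((0, 2, 0, 3); (0, 1, 1, 0); (2, 0, 0, 0))


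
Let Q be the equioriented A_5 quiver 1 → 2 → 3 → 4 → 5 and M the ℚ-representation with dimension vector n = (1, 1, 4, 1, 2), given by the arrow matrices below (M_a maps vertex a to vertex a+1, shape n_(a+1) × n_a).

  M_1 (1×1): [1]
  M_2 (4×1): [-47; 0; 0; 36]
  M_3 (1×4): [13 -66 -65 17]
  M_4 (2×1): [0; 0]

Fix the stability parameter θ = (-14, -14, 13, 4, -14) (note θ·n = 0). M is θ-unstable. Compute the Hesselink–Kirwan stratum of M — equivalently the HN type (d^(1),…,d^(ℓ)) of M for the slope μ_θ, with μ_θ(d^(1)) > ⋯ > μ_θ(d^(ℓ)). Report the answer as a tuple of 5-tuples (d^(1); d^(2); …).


Barcode: M ≅ I[1,4], I[3,3]^3, I[5,5]^2. HN layers by μ_θ (3 steps, strictly decreasing):
  μ^(1)=13; μ^(2)=17/2; μ^(3)=-14

((0, 0, 3, 0, 0); (0, 0, 1, 1, 0); (1, 1, 0, 0, 2))


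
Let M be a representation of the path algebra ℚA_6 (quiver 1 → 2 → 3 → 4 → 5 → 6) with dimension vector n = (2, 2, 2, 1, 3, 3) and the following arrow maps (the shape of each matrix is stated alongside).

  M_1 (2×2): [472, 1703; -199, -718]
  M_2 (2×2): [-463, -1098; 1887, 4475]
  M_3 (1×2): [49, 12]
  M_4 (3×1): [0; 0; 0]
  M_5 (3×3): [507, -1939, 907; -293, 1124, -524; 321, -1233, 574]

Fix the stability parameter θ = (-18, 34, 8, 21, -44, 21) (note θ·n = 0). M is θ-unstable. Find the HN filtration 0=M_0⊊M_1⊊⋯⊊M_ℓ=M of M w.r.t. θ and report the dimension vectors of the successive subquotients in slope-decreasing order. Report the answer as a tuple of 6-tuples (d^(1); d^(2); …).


Interval decomposition of M: I[1,3], I[1,4], I[5,6]^3.
HN type (ℓ=3): μ^(1)=21; μ^(2)=-18; μ^(3)=-44

((0, 2, 2, 1, 0, 3); (2, 0, 0, 0, 0, 0); (0, 0, 0, 0, 3, 0))


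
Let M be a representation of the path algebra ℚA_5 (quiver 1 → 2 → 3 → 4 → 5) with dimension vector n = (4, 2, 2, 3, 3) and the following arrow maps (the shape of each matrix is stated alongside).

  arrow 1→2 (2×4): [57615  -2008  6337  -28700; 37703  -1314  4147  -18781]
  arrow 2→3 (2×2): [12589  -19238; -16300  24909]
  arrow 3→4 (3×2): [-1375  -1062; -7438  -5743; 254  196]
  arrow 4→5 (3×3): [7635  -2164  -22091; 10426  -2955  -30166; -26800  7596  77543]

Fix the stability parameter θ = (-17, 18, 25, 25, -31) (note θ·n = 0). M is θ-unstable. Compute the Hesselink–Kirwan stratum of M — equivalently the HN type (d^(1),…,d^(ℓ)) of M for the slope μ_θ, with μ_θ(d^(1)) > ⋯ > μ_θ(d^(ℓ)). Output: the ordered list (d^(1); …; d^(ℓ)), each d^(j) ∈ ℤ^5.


Via rank(M_{q-1}∘⋯∘M_p): M ≅ I[1,1]^2, I[1,5]^2, I[4,5].
μ_θ-semistable layers: μ^(1)=37/4; μ^(2)=-3; μ^(3)=-17

((0, 2, 2, 2, 2); (0, 0, 0, 1, 1); (4, 0, 0, 0, 0))


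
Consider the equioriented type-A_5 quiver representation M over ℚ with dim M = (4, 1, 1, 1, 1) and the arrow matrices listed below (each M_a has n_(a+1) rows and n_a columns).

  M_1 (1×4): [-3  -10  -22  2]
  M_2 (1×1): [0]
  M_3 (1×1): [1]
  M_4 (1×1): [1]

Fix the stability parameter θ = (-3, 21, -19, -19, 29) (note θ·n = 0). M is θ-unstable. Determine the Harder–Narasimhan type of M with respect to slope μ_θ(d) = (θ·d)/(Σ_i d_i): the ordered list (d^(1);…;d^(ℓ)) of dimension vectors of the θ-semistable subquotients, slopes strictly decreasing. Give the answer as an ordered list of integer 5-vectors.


Interval decomposition of M: I[1,1]^3, I[1,2], I[3,5].
HN type (ℓ=4): μ^(1)=29; μ^(2)=21; μ^(3)=-3; μ^(4)=-19

((0, 0, 0, 0, 1); (0, 1, 0, 0, 0); (4, 0, 0, 0, 0); (0, 0, 1, 1, 0))
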